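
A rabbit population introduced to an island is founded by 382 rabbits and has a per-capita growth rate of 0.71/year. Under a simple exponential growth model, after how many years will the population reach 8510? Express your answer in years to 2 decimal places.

4.37 years

Set N₀·e^(rt) = 8510: e^(0.71·t) = 8510/382 = 22.277.
0.71·t = ln(22.277) = 3.1036, so t = 3.1036/0.71 = 4.3712.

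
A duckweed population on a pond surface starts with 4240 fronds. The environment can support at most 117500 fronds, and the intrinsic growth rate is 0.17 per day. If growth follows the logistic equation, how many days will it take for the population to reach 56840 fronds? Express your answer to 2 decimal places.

A = (K − N₀)/N₀ = (117500 − 4240)/4240 = 26.712.
Solve 117500/(1 + 26.712·e^(−0.17t)) = 56840: 1 + 26.712·e^(−0.17t) = 2.0672, so e^(−0.17t) = 0.0399519.
−0.17·t = ln(0.0399519) = -3.2201, so t = 3.2201/0.17 = 18.942.

18.94 days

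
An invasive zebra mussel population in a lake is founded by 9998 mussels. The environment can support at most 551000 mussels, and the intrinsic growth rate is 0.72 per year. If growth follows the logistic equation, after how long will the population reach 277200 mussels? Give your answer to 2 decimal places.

A = (K − N₀)/N₀ = (551000 − 9998)/9998 = 54.111.
Solve 551000/(1 + 54.111·e^(−0.72t)) = 277200: 1 + 54.111·e^(−0.72t) = 1.9877, so e^(−0.72t) = 0.0182539.
−0.72·t = ln(0.0182539) = -4.0034, so t = 4.0034/0.72 = 5.5602.

5.56 years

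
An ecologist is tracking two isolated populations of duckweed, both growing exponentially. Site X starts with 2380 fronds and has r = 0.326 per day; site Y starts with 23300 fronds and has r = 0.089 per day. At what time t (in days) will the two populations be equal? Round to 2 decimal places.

9.63 days

Set 2380·e^(0.326t) = 23300·e^(0.089t).
e^((0.326 − 0.089)t) = 23300/2380 → e^(0.237·t) = 9.7899.
0.237·t = ln(9.7899) = 2.2814, so t = 2.2814/0.237 = 9.626.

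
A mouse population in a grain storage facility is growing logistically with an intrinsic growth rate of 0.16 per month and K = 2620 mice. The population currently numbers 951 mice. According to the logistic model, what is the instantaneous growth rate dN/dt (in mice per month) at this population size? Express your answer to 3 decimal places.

96.929 mice per month

dN/dt = rN(1 − N/K) = 0.16 × 951 × (1 − 951/2620).
1 − 951/2620 = 0.63702; dN/dt = 0.16 × 951 × 0.63702 = 96.929.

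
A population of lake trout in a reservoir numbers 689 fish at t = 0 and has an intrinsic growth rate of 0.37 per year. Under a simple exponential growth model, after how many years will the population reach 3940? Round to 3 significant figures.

4.71 years

Set N₀·e^(rt) = 3940: e^(0.37·t) = 3940/689 = 5.7184.
0.37·t = ln(5.7184) = 1.7437, so t = 1.7437/0.37 = 4.7127.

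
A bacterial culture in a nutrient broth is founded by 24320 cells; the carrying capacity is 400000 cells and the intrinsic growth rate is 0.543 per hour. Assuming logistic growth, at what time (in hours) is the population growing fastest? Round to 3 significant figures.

5.04 hours

Logistic growth is fastest at N = K/2 = 200000.
A = (K − N₀)/N₀ = 15.447. Set K/(1 + A·e^(−rt)) = K/2 → A·e^(−rt) = 1.
e^(−0.543t) = 1/15.447 = 0.0647359, so t = ln(15.447)/0.543 = 2.7374/0.543 = 5.0413.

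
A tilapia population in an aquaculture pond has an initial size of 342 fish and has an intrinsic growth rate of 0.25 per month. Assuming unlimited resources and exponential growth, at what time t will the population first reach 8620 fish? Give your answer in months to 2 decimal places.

Set N₀·e^(rt) = 8620: e^(0.25·t) = 8620/342 = 25.205.
0.25·t = ln(25.205) = 3.227, so t = 3.227/0.25 = 12.908.

12.91 months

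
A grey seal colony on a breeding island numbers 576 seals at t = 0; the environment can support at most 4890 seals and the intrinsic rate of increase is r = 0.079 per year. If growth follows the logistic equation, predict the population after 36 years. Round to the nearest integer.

A = (K − N₀)/N₀ = (4890 − 576)/576 = 7.4896.
N(t) = K/(1 + A·e^(−rt)) = 4890/(1 + 7.4896×e^(−0.079×36)).
e^(−2.844) = 0.058192; denominator = 1 + 7.4896×0.058192 = 1.4358.
N = 4890/1.4358 = 3405.68.

3406 seals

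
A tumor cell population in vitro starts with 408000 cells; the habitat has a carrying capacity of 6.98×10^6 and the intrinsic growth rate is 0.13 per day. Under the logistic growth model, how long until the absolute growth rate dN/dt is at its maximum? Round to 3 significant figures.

Logistic growth is fastest at N = K/2 = 3.49×10^6.
A = (K − N₀)/N₀ = 16.108. Set K/(1 + A·e^(−rt)) = K/2 → A·e^(−rt) = 1.
e^(−0.13t) = 1/16.108 = 0.0620816, so t = ln(16.108)/0.13 = 2.7793/0.13 = 21.379.

21.4 days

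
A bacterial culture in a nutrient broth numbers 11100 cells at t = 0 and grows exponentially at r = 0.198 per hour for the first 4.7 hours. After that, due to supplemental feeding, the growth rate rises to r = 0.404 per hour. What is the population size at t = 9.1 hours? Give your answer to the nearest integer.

166525 cells

Phase 1: N(4.7) = 11100·e^(0.198×4.7) = 11100·e^0.9306 = 28149.9.
Phase 2 runs for 9.1 − 4.7 = 4.4 hours at r = 0.404.
N(9.1) = 28149.9·e^(0.404×4.4) = 28149.9·e^1.778 = 166525.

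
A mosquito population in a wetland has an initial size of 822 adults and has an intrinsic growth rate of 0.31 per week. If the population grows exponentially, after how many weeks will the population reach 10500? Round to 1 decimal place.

Set N₀·e^(rt) = 10500: e^(0.31·t) = 10500/822 = 12.774.
0.31·t = ln(12.774) = 2.5474, so t = 2.5474/0.31 = 8.2174.

8.2 weeks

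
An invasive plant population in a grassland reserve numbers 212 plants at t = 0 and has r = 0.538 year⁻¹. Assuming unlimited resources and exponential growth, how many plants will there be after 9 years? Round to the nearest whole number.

26865 plants

N(t) = N₀·e^(rt) = 212 × e^(0.538×9) = 212 × e^4.842.
e^4.842 ≈ 126.72, so N ≈ 212 × 126.72 = 26865.2.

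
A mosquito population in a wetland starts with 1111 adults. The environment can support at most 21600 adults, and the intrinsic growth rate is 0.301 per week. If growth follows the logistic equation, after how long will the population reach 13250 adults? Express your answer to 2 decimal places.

A = (K − N₀)/N₀ = (21600 − 1111)/1111 = 18.442.
Solve 21600/(1 + 18.442·e^(−0.301t)) = 13250: 1 + 18.442·e^(−0.301t) = 1.6302, so e^(−0.301t) = 0.0341715.
−0.301·t = ln(0.0341715) = -3.3764, so t = 3.3764/0.301 = 11.217.

11.22 weeks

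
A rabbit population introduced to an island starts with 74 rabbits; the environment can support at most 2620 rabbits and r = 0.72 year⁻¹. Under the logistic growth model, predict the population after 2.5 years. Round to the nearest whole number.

392 rabbits

A = (K − N₀)/N₀ = (2620 − 74)/74 = 34.405.
N(t) = K/(1 + A·e^(−rt)) = 2620/(1 + 34.405×e^(−0.72×2.5)).
e^(−1.8) = 0.1653; denominator = 1 + 34.405×0.1653 = 6.6872.
N = 2620/6.6872 = 391.795.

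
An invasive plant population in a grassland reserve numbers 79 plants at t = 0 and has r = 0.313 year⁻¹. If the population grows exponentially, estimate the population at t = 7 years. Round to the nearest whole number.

N(t) = N₀·e^(rt) = 79 × e^(0.313×7) = 79 × e^2.191.
e^2.191 ≈ 8.9442, so N ≈ 79 × 8.9442 = 706.588.

707 plants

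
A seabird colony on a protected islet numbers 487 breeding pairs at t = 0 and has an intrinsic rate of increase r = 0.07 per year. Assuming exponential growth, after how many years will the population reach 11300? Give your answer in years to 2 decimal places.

44.92 years

Set N₀·e^(rt) = 11300: e^(0.07·t) = 11300/487 = 23.203.
0.07·t = ln(23.203) = 3.1443, so t = 3.1443/0.07 = 44.918.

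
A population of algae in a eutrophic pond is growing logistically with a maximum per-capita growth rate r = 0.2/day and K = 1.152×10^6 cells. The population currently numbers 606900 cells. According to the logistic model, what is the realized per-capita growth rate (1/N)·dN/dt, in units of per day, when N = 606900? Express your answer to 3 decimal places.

(1/N)·dN/dt = r(1 − N/K) = 0.2 × (1 − 606900/1.152×10^6).
= 0.2 × 0.47318 = 0.094635.

0.095 per day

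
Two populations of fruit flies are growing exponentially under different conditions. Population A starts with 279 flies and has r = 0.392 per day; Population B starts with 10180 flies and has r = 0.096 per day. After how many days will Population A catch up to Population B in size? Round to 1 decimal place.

Set 279·e^(0.392t) = 10180·e^(0.096t).
e^((0.392 − 0.096)t) = 10180/279 → e^(0.296·t) = 36.487.
0.296·t = ln(36.487) = 3.597, so t = 3.597/0.296 = 12.152.

12.2 days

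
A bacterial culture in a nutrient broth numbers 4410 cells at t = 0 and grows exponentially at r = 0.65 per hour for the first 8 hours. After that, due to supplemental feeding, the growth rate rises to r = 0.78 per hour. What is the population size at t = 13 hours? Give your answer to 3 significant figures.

Phase 1: N(8) = 4410·e^(0.65×8) = 4410·e^5.2 = 799411.
Phase 2 runs for 13 − 8 = 5 hours at r = 0.78.
N(13) = 799411·e^(0.78×5) = 799411·e^3.9 = 3.949284×10^7.

39500000 cells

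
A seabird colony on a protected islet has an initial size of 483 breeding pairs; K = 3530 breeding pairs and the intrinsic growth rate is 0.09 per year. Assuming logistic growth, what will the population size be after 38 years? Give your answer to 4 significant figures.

A = (K − N₀)/N₀ = (3530 − 483)/483 = 6.3085.
N(t) = K/(1 + A·e^(−rt)) = 3530/(1 + 6.3085×e^(−0.09×38)).
e^(−3.42) = 0.032712; denominator = 1 + 6.3085×0.032712 = 1.2064.
N = 3530/1.2064 = 2926.14.

2926 breeding pairs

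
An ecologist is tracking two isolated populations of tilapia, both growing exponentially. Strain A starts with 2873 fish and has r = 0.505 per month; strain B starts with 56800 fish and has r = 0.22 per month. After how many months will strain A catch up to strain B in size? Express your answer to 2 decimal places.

10.47 months

Set 2873·e^(0.505t) = 56800·e^(0.22t).
e^((0.505 − 0.22)t) = 56800/2873 → e^(0.285·t) = 19.77.
0.285·t = ln(19.77) = 2.9842, so t = 2.9842/0.285 = 10.471.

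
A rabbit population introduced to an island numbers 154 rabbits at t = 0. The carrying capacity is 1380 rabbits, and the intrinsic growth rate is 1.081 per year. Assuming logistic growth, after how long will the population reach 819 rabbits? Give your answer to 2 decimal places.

A = (K − N₀)/N₀ = (1380 − 154)/154 = 7.961.
Solve 1380/(1 + 7.961·e^(−1.081t)) = 819: 1 + 7.961·e^(−1.081t) = 1.685, so e^(−1.081t) = 0.0860417.
−1.081·t = ln(0.0860417) = -2.4529, so t = 2.4529/1.081 = 2.2691.

2.27 years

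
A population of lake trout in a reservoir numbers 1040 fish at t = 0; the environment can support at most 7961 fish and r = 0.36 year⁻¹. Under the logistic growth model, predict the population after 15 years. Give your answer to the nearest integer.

A = (K − N₀)/N₀ = (7961 − 1040)/1040 = 6.6548.
N(t) = K/(1 + A·e^(−rt)) = 7961/(1 + 6.6548×e^(−0.36×15)).
e^(−5.4) = 0.0045166; denominator = 1 + 6.6548×0.0045166 = 1.0301.
N = 7961/1.0301 = 7728.7.

7729 fish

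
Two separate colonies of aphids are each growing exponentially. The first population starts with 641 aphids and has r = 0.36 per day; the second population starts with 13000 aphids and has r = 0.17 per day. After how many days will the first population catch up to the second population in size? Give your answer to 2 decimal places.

15.84 days

Set 641·e^(0.36t) = 13000·e^(0.17t).
e^((0.36 − 0.17)t) = 13000/641 → e^(0.19·t) = 20.281.
0.19·t = ln(20.281) = 3.0097, so t = 3.0097/0.19 = 15.84.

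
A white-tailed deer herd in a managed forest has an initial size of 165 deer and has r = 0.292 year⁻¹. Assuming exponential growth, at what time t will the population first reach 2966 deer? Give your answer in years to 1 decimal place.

Set N₀·e^(rt) = 2966: e^(0.292·t) = 2966/165 = 17.976.
0.292·t = ln(17.976) = 2.889, so t = 2.889/0.292 = 9.8939.

9.9 years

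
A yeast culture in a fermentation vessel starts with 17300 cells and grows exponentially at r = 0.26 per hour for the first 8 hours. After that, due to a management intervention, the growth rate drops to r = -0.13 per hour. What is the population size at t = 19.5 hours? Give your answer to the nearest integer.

31053 cells

Phase 1: N(8) = 17300·e^(0.26×8) = 17300·e^2.08 = 138477.
Phase 2 runs for 19.5 − 8 = 11.5 hours at r = -0.13.
N(19.5) = 138477·e^(-0.13×11.5) = 138477·e^-1.495 = 31053.3.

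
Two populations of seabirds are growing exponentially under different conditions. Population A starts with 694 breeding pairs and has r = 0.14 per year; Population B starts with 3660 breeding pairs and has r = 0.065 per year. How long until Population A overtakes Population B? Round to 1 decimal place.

22.2 years

Set 694·e^(0.14t) = 3660·e^(0.065t).
e^((0.14 − 0.065)t) = 3660/694 → e^(0.075·t) = 5.2738.
0.075·t = ln(5.2738) = 1.6627, so t = 1.6627/0.075 = 22.17.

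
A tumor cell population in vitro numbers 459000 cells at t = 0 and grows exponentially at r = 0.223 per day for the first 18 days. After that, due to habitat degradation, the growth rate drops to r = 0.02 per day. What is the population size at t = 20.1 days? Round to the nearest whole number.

Phase 1: N(18) = 459000·e^(0.223×18) = 459000·e^4.014 = 2.541387×10^7.
Phase 2 runs for 20.1 − 18 = 2.1 days at r = 0.02.
N(20.1) = 2.541387×10^7·e^(0.02×2.1) = 2.541387×10^7·e^0.042 = 2.650398×10^7.

26503981 cells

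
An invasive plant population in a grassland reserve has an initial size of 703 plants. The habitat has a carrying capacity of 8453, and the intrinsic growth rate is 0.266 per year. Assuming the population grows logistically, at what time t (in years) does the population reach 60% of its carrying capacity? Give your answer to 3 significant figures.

10.5 years

A = (K − N₀)/N₀ = (8453 − 703)/703 = 11.024.
Solve 8453/(1 + 11.024·e^(−0.266t)) = 5071.8: 1 + 11.024·e^(−0.266t) = 1.6667, so e^(−0.266t) = 0.0604731.
−0.266·t = ln(0.0604731) = -2.8056, so t = 2.8056/0.266 = 10.547.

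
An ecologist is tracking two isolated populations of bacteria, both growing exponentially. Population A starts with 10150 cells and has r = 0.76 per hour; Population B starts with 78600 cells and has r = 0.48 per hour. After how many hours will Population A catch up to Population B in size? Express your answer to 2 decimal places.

Set 10150·e^(0.76t) = 78600·e^(0.48t).
e^((0.76 − 0.48)t) = 78600/10150 → e^(0.28·t) = 7.7438.
0.28·t = ln(7.7438) = 2.0469, so t = 2.0469/0.28 = 7.3103.

7.31 hours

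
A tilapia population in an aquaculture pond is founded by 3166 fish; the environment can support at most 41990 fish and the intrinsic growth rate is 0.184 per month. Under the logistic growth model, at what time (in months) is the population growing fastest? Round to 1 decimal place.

13.6 months

Logistic growth is fastest at N = K/2 = 20995.
A = (K − N₀)/N₀ = 12.263. Set K/(1 + A·e^(−rt)) = K/2 → A·e^(−rt) = 1.
e^(−0.184t) = 1/12.263 = 0.0815475, so t = ln(12.263)/0.184 = 2.5066/0.184 = 13.623.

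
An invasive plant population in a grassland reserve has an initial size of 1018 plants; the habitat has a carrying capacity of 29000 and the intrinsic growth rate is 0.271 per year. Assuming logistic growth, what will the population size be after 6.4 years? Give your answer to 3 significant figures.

A = (K − N₀)/N₀ = (29000 − 1018)/1018 = 27.487.
N(t) = K/(1 + A·e^(−rt)) = 29000/(1 + 27.487×e^(−0.271×6.4)).
e^(−1.734) = 0.17651; denominator = 1 + 27.487×0.17651 = 5.8517.
N = 29000/5.8517 = 4955.86.

4960 plants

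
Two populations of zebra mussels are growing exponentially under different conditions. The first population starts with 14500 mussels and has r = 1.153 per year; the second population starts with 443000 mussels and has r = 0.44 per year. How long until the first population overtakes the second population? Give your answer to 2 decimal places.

4.80 years

Set 14500·e^(1.153t) = 443000·e^(0.44t).
e^((1.153 − 0.44)t) = 443000/14500 → e^(0.713·t) = 30.552.
0.713·t = ln(30.552) = 3.4194, so t = 3.4194/0.713 = 4.7958.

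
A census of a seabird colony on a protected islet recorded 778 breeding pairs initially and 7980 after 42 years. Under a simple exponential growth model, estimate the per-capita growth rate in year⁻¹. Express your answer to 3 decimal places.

0.055 per year

From N(t) = N₀·e^(rt): e^(r·42) = 7980/778 = 10.257.
r·42 = ln(10.257) = 2.328, so r = 2.328/42 = 0.055428.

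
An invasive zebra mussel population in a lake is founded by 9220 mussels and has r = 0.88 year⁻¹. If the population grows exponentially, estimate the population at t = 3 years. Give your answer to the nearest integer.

129202 mussels

N(t) = N₀·e^(rt) = 9220 × e^(0.88×3) = 9220 × e^2.64.
e^2.64 ≈ 14.013, so N ≈ 9220 × 14.013 = 129202.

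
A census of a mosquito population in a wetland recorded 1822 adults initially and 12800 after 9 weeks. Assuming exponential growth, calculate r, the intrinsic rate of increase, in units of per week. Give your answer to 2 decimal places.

0.22 per week

From N(t) = N₀·e^(rt): e^(r·9) = 12800/1822 = 7.0252.
r·9 = ln(7.0252) = 1.9495, so r = 1.9495/9 = 0.21661.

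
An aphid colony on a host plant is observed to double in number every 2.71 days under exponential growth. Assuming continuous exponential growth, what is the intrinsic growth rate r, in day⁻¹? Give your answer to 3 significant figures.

0.256 per day

r = ln(2)/t_d = 0.6931/2.71 = 0.25577.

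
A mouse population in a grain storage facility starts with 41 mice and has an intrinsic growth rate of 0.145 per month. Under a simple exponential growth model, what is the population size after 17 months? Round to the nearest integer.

482 mice

N(t) = N₀·e^(rt) = 41 × e^(0.145×17) = 41 × e^2.465.
e^2.465 ≈ 11.763, so N ≈ 41 × 11.763 = 482.303.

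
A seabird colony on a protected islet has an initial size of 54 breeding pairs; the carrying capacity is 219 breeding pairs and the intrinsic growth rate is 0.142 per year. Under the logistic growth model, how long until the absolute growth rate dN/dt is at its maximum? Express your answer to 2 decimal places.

Logistic growth is fastest at N = K/2 = 109.5.
A = (K − N₀)/N₀ = 3.0556. Set K/(1 + A·e^(−rt)) = K/2 → A·e^(−rt) = 1.
e^(−0.142t) = 1/3.0556 = 0.327273, so t = ln(3.0556)/0.142 = 1.117/0.142 = 7.8659.

7.87 years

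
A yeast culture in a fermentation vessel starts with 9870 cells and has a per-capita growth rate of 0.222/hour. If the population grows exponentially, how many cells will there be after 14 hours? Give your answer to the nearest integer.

N(t) = N₀·e^(rt) = 9870 × e^(0.222×14) = 9870 × e^3.108.
e^3.108 ≈ 22.376, so N ≈ 9870 × 22.376 = 220854.

220854 cells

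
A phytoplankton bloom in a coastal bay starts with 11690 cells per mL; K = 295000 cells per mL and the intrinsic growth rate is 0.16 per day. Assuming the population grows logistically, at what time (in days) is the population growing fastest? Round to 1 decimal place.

19.9 days

Logistic growth is fastest at N = K/2 = 147500.
A = (K − N₀)/N₀ = 24.235. Set K/(1 + A·e^(−rt)) = K/2 → A·e^(−rt) = 1.
e^(−0.16t) = 1/24.235 = 0.0412622, so t = ln(24.235)/0.16 = 3.1878/0.16 = 19.924.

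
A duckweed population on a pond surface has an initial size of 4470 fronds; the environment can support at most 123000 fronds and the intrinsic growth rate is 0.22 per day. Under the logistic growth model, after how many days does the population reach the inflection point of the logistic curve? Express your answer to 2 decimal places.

14.90 days

Logistic growth is fastest at N = K/2 = 61500.
A = (K − N₀)/N₀ = 26.517. Set K/(1 + A·e^(−rt)) = K/2 → A·e^(−rt) = 1.
e^(−0.22t) = 1/26.517 = 0.037712, so t = ln(26.517)/0.22 = 3.2778/0.22 = 14.899.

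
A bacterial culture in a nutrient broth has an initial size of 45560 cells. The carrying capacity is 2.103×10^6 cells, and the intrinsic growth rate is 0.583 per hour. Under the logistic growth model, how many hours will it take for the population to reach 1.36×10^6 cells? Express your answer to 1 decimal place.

7.6 hours

A = (K − N₀)/N₀ = (2.103×10^6 − 45560)/45560 = 45.159.
Solve 2.103×10^6/(1 + 45.159·e^(−0.583t)) = 1.36×10^6: 1 + 45.159·e^(−0.583t) = 1.5463, so e^(−0.583t) = 0.0120978.
−0.583·t = ln(0.0120978) = -4.4147, so t = 4.4147/0.583 = 7.5724.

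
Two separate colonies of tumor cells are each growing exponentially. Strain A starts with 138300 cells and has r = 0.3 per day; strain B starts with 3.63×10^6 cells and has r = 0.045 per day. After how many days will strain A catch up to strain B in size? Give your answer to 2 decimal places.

12.81 days

Set 138300·e^(0.3t) = 3.63×10^6·e^(0.045t).
e^((0.3 − 0.045)t) = 3.63×10^6/138300 → e^(0.255·t) = 26.247.
0.255·t = ln(26.247) = 3.2676, so t = 3.2676/0.255 = 12.814.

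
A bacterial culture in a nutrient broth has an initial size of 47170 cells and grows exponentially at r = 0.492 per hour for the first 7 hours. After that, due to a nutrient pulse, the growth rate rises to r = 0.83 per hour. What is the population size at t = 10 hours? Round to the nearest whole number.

Phase 1: N(7) = 47170·e^(0.492×7) = 47170·e^3.444 = 1.476985×10^6.
Phase 2 runs for 10 − 7 = 3 hours at r = 0.83.
N(10) = 1.476985×10^6·e^(0.83×3) = 1.476985×10^6·e^2.49 = 1.781432×10^7.

17814323 cells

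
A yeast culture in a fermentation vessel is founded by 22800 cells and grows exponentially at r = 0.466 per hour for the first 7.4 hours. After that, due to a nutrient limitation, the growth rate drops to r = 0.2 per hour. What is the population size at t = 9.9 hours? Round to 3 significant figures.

Phase 1: N(7.4) = 22800·e^(0.466×7.4) = 22800·e^3.448 = 717061.
Phase 2 runs for 9.9 − 7.4 = 2.5 hours at r = 0.2.
N(9.9) = 717061·e^(0.2×2.5) = 717061·e^0.5 = 1.182233×10^6.

1180000 cells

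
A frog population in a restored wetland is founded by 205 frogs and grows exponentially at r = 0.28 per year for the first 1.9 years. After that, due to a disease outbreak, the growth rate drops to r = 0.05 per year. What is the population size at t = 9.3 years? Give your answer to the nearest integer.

505 frogs

Phase 1: N(1.9) = 205·e^(0.28×1.9) = 205·e^0.532 = 348.978.
Phase 2 runs for 9.3 − 1.9 = 7.4 years at r = 0.05.
N(9.3) = 348.978·e^(0.05×7.4) = 348.978·e^0.37 = 505.228.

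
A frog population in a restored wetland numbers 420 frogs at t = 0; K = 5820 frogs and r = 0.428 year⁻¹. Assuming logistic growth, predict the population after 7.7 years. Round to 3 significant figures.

A = (K − N₀)/N₀ = (5820 − 420)/420 = 12.857.
N(t) = K/(1 + A·e^(−rt)) = 5820/(1 + 12.857×e^(−0.428×7.7)).
e^(−3.296) = 0.037046; denominator = 1 + 12.857×0.037046 = 1.4763.
N = 5820/1.4763 = 3942.28.

3940 frogs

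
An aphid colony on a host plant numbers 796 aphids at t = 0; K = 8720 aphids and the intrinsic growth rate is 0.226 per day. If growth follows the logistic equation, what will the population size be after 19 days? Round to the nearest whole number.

7677 aphids

A = (K − N₀)/N₀ = (8720 − 796)/796 = 9.9548.
N(t) = K/(1 + A·e^(−rt)) = 8720/(1 + 9.9548×e^(−0.226×19)).
e^(−4.294) = 0.01365; denominator = 1 + 9.9548×0.01365 = 1.1359.
N = 8720/1.1359 = 7676.83.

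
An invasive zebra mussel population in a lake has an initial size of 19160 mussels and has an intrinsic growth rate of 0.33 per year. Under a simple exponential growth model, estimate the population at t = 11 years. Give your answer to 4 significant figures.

N(t) = N₀·e^(rt) = 19160 × e^(0.33×11) = 19160 × e^3.63.
e^3.63 ≈ 37.713, so N ≈ 19160 × 37.713 = 722578.

722600 mussels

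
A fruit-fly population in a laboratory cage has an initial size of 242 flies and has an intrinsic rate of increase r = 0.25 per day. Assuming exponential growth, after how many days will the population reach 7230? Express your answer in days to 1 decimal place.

13.6 days

Set N₀·e^(rt) = 7230: e^(0.25·t) = 7230/242 = 29.876.
0.25·t = ln(29.876) = 3.3971, so t = 3.3971/0.25 = 13.588.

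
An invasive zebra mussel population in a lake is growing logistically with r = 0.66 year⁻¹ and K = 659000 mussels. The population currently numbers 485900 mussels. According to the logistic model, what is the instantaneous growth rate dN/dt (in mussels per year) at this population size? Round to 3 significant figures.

dN/dt = rN(1 − N/K) = 0.66 × 485900 × (1 − 485900/659000).
1 − 485900/659000 = 0.26267; dN/dt = 0.66 × 485900 × 0.26267 = 84237.

84200 mussels per year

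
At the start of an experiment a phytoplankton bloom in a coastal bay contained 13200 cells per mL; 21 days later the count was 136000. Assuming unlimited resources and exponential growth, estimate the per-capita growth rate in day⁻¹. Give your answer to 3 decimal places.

From N(t) = N₀·e^(rt): e^(r·21) = 136000/13200 = 10.303.
r·21 = ln(10.303) = 2.3324, so r = 2.3324/21 = 0.11107.

0.111 per day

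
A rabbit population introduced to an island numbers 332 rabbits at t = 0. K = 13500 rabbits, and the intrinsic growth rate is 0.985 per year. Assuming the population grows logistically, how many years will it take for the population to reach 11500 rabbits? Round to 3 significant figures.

A = (K − N₀)/N₀ = (13500 − 332)/332 = 39.663.
Solve 13500/(1 + 39.663·e^(−0.985t)) = 11500: 1 + 39.663·e^(−0.985t) = 1.1739, so e^(−0.985t) = 0.00438481.
−0.985·t = ln(0.00438481) = -5.4296, so t = 5.4296/0.985 = 5.5123.

5.51 years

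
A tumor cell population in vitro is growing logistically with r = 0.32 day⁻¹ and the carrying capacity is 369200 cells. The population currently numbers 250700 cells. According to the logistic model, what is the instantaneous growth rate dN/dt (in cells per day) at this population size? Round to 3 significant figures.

25700 cells per day

dN/dt = rN(1 − N/K) = 0.32 × 250700 × (1 − 250700/369200).
1 − 250700/369200 = 0.32096; dN/dt = 0.32 × 250700 × 0.32096 = 25749.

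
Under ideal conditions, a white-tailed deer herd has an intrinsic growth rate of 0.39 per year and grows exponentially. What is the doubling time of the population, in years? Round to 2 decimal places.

Doubling time t_d = ln(2)/r = 0.6931/0.39 = 1.7773.

1.78 years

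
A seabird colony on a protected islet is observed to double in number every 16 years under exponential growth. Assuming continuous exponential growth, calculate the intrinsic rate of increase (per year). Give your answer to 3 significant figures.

r = ln(2)/t_d = 0.6931/16 = 0.043322.

0.0433 per year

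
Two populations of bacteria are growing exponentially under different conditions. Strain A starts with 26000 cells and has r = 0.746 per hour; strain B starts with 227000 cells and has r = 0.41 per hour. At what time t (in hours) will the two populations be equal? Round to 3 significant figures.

Set 26000·e^(0.746t) = 227000·e^(0.41t).
e^((0.746 − 0.41)t) = 227000/26000 → e^(0.336·t) = 8.7308.
0.336·t = ln(8.7308) = 2.1669, so t = 2.1669/0.336 = 6.449.

6.45 hours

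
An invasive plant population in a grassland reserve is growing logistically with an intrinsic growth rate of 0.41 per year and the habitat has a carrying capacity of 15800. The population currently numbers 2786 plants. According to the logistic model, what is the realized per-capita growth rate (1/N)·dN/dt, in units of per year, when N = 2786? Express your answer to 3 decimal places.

(1/N)·dN/dt = r(1 − N/K) = 0.41 × (1 − 2786/15800).
= 0.41 × 0.82367 = 0.33771.

0.338 per year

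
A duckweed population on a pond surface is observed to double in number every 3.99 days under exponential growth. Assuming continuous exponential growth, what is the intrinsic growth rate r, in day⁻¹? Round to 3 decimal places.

0.174 per day

r = ln(2)/t_d = 0.6931/3.99 = 0.17372.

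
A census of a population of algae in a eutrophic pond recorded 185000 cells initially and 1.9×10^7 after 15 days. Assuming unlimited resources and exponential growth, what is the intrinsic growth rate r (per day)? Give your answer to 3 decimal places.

0.309 per day

From N(t) = N₀·e^(rt): e^(r·15) = 1.9×10^7/185000 = 102.7.
r·15 = ln(102.7) = 4.6318, so r = 4.6318/15 = 0.30879.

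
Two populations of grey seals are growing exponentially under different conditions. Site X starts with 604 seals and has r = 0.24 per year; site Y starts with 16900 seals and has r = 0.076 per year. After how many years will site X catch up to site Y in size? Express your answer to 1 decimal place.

Set 604·e^(0.24t) = 16900·e^(0.076t).
e^((0.24 − 0.076)t) = 16900/604 → e^(0.164·t) = 27.98.
0.164·t = ln(27.98) = 3.3315, so t = 3.3315/0.164 = 20.314.

20.3 years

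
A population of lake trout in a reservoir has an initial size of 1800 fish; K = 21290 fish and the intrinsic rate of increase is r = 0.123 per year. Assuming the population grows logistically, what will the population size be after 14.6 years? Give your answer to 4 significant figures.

7611 fish

A = (K − N₀)/N₀ = (21290 − 1800)/1800 = 10.828.
N(t) = K/(1 + A·e^(−rt)) = 21290/(1 + 10.828×e^(−0.123×14.6)).
e^(−1.796) = 0.16599; denominator = 1 + 10.828×0.16599 = 2.7974.
N = 21290/2.7974 = 7610.77.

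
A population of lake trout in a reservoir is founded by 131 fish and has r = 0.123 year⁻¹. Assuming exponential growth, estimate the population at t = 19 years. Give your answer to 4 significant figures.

N(t) = N₀·e^(rt) = 131 × e^(0.123×19) = 131 × e^2.337.
e^2.337 ≈ 10.35, so N ≈ 131 × 10.35 = 1355.87.

1356 fish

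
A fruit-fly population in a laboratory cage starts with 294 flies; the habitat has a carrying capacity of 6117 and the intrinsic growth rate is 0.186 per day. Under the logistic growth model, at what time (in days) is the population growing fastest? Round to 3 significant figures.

Logistic growth is fastest at N = K/2 = 3058.5.
A = (K − N₀)/N₀ = 19.806. Set K/(1 + A·e^(−rt)) = K/2 → A·e^(−rt) = 1.
e^(−0.186t) = 1/19.806 = 0.0504894, so t = ln(19.806)/0.186 = 2.986/0.186 = 16.054.

16.1 days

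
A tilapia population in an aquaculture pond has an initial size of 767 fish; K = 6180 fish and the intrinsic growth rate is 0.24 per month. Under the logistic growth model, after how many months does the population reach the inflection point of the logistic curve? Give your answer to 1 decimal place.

Logistic growth is fastest at N = K/2 = 3090.
A = (K − N₀)/N₀ = 7.0574. Set K/(1 + A·e^(−rt)) = K/2 → A·e^(−rt) = 1.
e^(−0.24t) = 1/7.0574 = 0.141696, so t = ln(7.0574)/0.24 = 1.9541/0.24 = 8.142.

8.1 months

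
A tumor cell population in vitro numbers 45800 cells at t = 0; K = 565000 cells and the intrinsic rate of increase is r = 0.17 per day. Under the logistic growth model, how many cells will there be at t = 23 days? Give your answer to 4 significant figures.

A = (K − N₀)/N₀ = (565000 − 45800)/45800 = 11.336.
N(t) = K/(1 + A·e^(−rt)) = 565000/(1 + 11.336×e^(−0.17×23)).
e^(−3.91) = 0.020041; denominator = 1 + 11.336×0.020041 = 1.2272.
N = 565000/1.2272 = 460404.

460400 cells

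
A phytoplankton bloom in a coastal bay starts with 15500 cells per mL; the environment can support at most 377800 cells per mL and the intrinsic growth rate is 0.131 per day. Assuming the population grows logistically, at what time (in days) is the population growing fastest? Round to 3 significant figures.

Logistic growth is fastest at N = K/2 = 188900.
A = (K − N₀)/N₀ = 23.374. Set K/(1 + A·e^(−rt)) = K/2 → A·e^(−rt) = 1.
e^(−0.131t) = 1/23.374 = 0.0427822, so t = ln(23.374)/0.131 = 3.1516/0.131 = 24.058.

24.1 days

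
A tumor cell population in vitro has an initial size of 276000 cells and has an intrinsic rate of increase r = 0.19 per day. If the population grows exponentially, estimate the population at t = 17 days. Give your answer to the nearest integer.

N(t) = N₀·e^(rt) = 276000 × e^(0.19×17) = 276000 × e^3.23.
e^3.23 ≈ 25.28, so N ≈ 276000 × 25.28 = 6.977185×10^6.

6977185 cells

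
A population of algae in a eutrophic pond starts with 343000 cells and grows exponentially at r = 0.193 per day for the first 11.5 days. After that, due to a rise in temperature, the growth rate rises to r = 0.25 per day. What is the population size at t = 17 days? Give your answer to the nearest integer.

Phase 1: N(11.5) = 343000·e^(0.193×11.5) = 343000·e^2.22 = 3.156536×10^6.
Phase 2 runs for 17 − 11.5 = 5.5 days at r = 0.25.
N(17) = 3.156536×10^6·e^(0.25×5.5) = 3.156536×10^6·e^1.375 = 1.248434×10^7.

12484341 cells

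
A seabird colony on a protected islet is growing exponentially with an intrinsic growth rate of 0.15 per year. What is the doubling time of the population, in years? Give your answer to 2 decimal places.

4.62 years

Doubling time t_d = ln(2)/r = 0.6931/0.15 = 4.621.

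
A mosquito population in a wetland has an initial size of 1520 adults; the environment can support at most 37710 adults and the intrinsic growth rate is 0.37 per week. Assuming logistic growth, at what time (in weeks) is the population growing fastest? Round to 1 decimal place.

8.6 weeks

Logistic growth is fastest at N = K/2 = 18855.
A = (K − N₀)/N₀ = 23.809. Set K/(1 + A·e^(−rt)) = K/2 → A·e^(−rt) = 1.
e^(−0.37t) = 1/23.809 = 0.0420006, so t = ln(23.809)/0.37 = 3.1701/0.37 = 8.5678.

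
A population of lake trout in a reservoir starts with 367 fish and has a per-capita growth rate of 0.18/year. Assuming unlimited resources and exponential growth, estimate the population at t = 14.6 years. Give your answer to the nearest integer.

5082 fish

N(t) = N₀·e^(rt) = 367 × e^(0.18×14.6) = 367 × e^2.628.
e^2.628 ≈ 13.846, so N ≈ 367 × 13.846 = 5081.5.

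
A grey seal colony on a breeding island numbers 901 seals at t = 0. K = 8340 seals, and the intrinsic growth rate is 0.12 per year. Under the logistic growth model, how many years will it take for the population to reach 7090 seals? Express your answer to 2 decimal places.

A = (K − N₀)/N₀ = (8340 − 901)/901 = 8.2564.
Solve 8340/(1 + 8.2564·e^(−0.12t)) = 7090: 1 + 8.2564·e^(−0.12t) = 1.1763, so e^(−0.12t) = 0.0213537.
−0.12·t = ln(0.0213537) = -3.8465, so t = 3.8465/0.12 = 32.054.

32.05 years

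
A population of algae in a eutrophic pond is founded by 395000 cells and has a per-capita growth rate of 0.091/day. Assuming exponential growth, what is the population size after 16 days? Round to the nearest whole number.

N(t) = N₀·e^(rt) = 395000 × e^(0.091×16) = 395000 × e^1.456.
e^1.456 ≈ 4.2888, so N ≈ 395000 × 4.2888 = 1.694064×10^6.

1694064 cells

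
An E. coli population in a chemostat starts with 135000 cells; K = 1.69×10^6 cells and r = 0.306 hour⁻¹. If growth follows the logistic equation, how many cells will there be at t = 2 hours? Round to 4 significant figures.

233200 cells

A = (K − N₀)/N₀ = (1.69×10^6 − 135000)/135000 = 11.519.
N(t) = K/(1 + A·e^(−rt)) = 1.69×10^6/(1 + 11.519×e^(−0.306×2)).
e^(−0.612) = 0.54227; denominator = 1 + 11.519×0.54227 = 7.2461.
N = 1.69×10^6/7.2461 = 233229.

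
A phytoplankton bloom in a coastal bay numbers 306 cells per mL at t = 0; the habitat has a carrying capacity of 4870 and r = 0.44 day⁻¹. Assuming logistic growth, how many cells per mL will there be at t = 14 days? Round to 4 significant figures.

A = (K − N₀)/N₀ = (4870 − 306)/306 = 14.915.
N(t) = K/(1 + A·e^(−rt)) = 4870/(1 + 14.915×e^(−0.44×14)).
e^(−6.16) = 0.0021123; denominator = 1 + 14.915×0.0021123 = 1.0315.
N = 4870/1.0315 = 4721.26.

4721 cells per mL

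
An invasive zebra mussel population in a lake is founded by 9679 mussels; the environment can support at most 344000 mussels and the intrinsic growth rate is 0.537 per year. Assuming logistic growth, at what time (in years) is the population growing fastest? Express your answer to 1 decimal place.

6.6 years

Logistic growth is fastest at N = K/2 = 172000.
A = (K − N₀)/N₀ = 34.541. Set K/(1 + A·e^(−rt)) = K/2 → A·e^(−rt) = 1.
e^(−0.537t) = 1/34.541 = 0.0289512, so t = ln(34.541)/0.537 = 3.5421/0.537 = 6.5962.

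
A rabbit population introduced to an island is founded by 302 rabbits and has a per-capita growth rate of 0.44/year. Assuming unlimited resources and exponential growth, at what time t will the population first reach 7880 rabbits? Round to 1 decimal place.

Set N₀·e^(rt) = 7880: e^(0.44·t) = 7880/302 = 26.093.
0.44·t = ln(26.093) = 3.2617, so t = 3.2617/0.44 = 7.4129.

7.4 years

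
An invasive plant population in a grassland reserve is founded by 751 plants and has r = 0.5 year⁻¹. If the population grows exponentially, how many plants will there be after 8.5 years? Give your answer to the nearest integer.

52649 plants

N(t) = N₀·e^(rt) = 751 × e^(0.5×8.5) = 751 × e^4.25.
e^4.25 ≈ 70.105, so N ≈ 751 × 70.105 = 52649.2.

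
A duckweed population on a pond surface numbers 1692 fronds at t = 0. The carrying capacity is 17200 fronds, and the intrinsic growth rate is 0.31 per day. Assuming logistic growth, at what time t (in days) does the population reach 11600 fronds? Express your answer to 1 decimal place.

9.5 days

A = (K − N₀)/N₀ = (17200 − 1692)/1692 = 9.1655.
Solve 17200/(1 + 9.1655·e^(−0.31t)) = 11600: 1 + 9.1655·e^(−0.31t) = 1.4828, so e^(−0.31t) = 0.0526714.
−0.31·t = ln(0.0526714) = -2.9437, so t = 2.9437/0.31 = 9.4958.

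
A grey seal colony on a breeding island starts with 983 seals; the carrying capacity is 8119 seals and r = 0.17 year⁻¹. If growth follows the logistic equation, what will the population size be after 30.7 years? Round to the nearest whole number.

A = (K − N₀)/N₀ = (8119 − 983)/983 = 7.2594.
N(t) = K/(1 + A·e^(−rt)) = 8119/(1 + 7.2594×e^(−0.17×30.7)).
e^(−5.219) = 0.0054127; denominator = 1 + 7.2594×0.0054127 = 1.0393.
N = 8119/1.0393 = 7812.04.

7812 seals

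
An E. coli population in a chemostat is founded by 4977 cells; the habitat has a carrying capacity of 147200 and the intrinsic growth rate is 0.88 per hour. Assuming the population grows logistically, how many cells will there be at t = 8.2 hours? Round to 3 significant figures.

A = (K − N₀)/N₀ = (147200 − 4977)/4977 = 28.576.
N(t) = K/(1 + A·e^(−rt)) = 147200/(1 + 28.576×e^(−0.88×8.2)).
e^(−7.216) = 0.00073474; denominator = 1 + 28.576×0.00073474 = 1.021.
N = 147200/1.021 = 144173.

144000 cells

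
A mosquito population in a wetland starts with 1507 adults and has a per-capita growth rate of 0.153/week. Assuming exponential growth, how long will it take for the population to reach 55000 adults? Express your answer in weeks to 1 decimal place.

Set N₀·e^(rt) = 55000: e^(0.153·t) = 55000/1507 = 36.496.
0.153·t = ln(36.496) = 3.5972, so t = 3.5972/0.153 = 23.511.

23.5 weeks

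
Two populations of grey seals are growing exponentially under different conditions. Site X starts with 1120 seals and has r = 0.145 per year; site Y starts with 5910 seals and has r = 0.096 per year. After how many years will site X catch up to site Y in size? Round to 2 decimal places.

33.95 years

Set 1120·e^(0.145t) = 5910·e^(0.096t).
e^((0.145 − 0.096)t) = 5910/1120 → e^(0.049·t) = 5.2768.
0.049·t = ln(5.2768) = 1.6633, so t = 1.6633/0.049 = 33.945.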